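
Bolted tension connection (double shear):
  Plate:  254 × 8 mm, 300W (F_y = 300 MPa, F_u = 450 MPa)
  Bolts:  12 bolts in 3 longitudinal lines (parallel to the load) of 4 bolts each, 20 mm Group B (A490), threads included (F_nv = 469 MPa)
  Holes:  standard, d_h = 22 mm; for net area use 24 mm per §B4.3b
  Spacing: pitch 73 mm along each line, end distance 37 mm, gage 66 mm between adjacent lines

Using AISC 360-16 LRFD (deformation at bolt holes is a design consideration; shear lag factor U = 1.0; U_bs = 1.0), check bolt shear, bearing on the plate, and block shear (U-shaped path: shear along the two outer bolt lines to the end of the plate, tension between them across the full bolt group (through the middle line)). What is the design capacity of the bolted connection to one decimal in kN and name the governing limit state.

779.8 kN (block shear governs)

Bolt shear: A_b = π(20)²/4 = 314.16 mm². φR_n = 0.75 × 469 × 314.16 × 12 × 2 = 2652.1 kN.
Bearing (8 mm plate, F_u = 450 MPa): end bolts L_c = 37 − 22/2 = 26, R_n = min(1.2×26×8×450, 2.4×20×8×450) = 112.32 kN/bolt; interior L_c = 73 − 22 = 51, R_n = 172.8 kN/bolt. φR_n = 0.75 × (3×112.32 + 9×172.8) = 1419.1 kN.
Block shear: shear path 2×[37+3×73] = 2×256 mm, A_gv = 4096, A_nv = 2×(256 − 3.5×24)×8 = 2752 mm²; tension across gage: (132 − 2×24)×8 = 672 mm². R_n = min(0.6×450×2752, 0.6×300×4096) + 1.0×450×672 = min(743.04, 737.28) + 302.4 = 1039.7 kN. φR_n = 0.75 × 1039.7 = 779.8 kN.
Governing: min(2652.1, 1419.1, 779.8) = 779.8 kN → block shear.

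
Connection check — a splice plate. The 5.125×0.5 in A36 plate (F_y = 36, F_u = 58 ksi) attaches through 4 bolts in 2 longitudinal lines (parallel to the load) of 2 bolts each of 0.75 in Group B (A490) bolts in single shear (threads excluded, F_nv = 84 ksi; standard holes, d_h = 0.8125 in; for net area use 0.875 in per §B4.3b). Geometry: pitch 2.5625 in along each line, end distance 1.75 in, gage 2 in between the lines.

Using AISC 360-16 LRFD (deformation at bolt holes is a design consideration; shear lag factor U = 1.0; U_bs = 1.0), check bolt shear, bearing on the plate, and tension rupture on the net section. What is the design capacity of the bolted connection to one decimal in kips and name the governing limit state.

Bolt shear: A_b = π(0.75)²/4 = 0.44179 in². φR_n = 0.75 × 84 × 0.44179 × 4 × 1 = 111.3 kips.
Bearing (0.5 in plate, F_u = 58 ksi): end bolts L_c = 1.75 − 0.8125/2 = 1.34375, R_n = min(1.2×1.34375×0.5×58, 2.4×0.75×0.5×58) = 46.763 kips/bolt; interior L_c = 2.5625 − 0.8125 = 1.75, R_n = 52.2 kips/bolt. φR_n = 0.75 × (2×46.763 + 2×52.2) = 148.4 kips.
Tension rupture (net): A_n = (5.125 − 2×0.875)×0.5 = 1.6875 in² (U = 1.0, A_e = A_n). φR_n = 0.75 × 58 × 1.6875 = 73.4 kips.
Governing: min(111.3, 148.4, 73.4) = 73.4 kips → net-section rupture.

73.4 kips (net-section rupture governs)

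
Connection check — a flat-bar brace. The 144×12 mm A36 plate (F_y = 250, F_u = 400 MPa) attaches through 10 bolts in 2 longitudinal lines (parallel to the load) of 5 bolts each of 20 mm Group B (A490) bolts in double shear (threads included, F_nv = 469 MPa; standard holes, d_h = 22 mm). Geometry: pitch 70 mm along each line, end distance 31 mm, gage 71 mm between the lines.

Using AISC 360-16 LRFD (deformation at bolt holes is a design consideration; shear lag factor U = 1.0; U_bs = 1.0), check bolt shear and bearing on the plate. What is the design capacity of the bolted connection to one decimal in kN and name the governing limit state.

1555.2 kN (bearing governs)

Bolt shear: A_b = π(20)²/4 = 314.16 mm². φR_n = 0.75 × 469 × 314.16 × 10 × 2 = 2210.1 kN.
Bearing (12 mm plate, F_u = 400 MPa): end bolts L_c = 31 − 22/2 = 20, R_n = min(1.2×20×12×400, 2.4×20×12×400) = 115.2 kN/bolt; interior L_c = 70 − 22 = 48, R_n = 230.4 kN/bolt. φR_n = 0.75 × (2×115.2 + 8×230.4) = 1555.2 kN.
Governing: min(2210.1, 1555.2) = 1555.2 kN → bearing.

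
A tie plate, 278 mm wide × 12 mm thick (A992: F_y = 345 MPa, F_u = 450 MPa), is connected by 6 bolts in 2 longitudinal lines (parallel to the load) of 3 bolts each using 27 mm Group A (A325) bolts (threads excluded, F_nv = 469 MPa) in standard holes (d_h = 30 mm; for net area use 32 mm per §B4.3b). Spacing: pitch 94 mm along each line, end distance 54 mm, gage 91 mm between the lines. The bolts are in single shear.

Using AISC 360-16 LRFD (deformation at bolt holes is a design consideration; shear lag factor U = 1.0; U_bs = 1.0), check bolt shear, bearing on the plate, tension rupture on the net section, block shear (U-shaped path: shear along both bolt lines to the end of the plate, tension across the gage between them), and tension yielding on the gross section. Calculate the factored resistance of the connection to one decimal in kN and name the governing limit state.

866.7 kN (net-section rupture governs)

Bolt shear: A_b = π(27)²/4 = 572.56 mm². φR_n = 0.75 × 469 × 572.56 × 6 × 1 = 1208.4 kN.
Bearing (12 mm plate, F_u = 450 MPa): end bolts L_c = 54 − 30/2 = 39, R_n = min(1.2×39×12×450, 2.4×27×12×450) = 252.72 kN/bolt; interior L_c = 94 − 30 = 64, R_n = 349.92 kN/bolt. φR_n = 0.75 × (2×252.72 + 4×349.92) = 1428.8 kN.
Tension rupture (net): A_n = (278 − 2×32)×12 = 2568 mm² (U = 1.0, A_e = A_n). φR_n = 0.75 × 450 × 2568 = 866.7 kN.
Block shear: shear path 2×[54+2×94] = 2×242 mm, A_gv = 5808, A_nv = 2×(242 − 2.5×32)×12 = 3888 mm²; tension across gage: (91 − 1×32)×12 = 708 mm². R_n = min(0.6×450×3888, 0.6×345×5808) + 1.0×450×708 = min(1049.8, 1202.3) + 318.6 = 1368.4 kN. φR_n = 0.75 × 1368.4 = 1026.3 kN.
Tension yield (gross): A_g = 278×12 = 3336 mm². φR_n = 0.90 × 345 × 3336 = 1035.8 kN.
Governing: min(1208.4, 1428.8, 866.7, 1026.3, 1035.8) = 866.7 kN → net-section rupture.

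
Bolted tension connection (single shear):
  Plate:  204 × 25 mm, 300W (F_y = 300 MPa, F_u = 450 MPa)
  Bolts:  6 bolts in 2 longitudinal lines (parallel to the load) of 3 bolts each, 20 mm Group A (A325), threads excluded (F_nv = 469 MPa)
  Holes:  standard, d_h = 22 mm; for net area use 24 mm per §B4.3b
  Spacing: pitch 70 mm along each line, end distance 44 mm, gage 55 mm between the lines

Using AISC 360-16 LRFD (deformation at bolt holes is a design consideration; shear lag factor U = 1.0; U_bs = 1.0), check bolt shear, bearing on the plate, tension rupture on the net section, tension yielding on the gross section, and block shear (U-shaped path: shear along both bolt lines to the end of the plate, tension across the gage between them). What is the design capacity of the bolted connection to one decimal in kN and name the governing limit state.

Bolt shear: A_b = π(20)²/4 = 314.16 mm². φR_n = 0.75 × 469 × 314.16 × 6 × 1 = 663.0 kN.
Bearing (25 mm plate, F_u = 450 MPa): end bolts L_c = 44 − 22/2 = 33, R_n = min(1.2×33×25×450, 2.4×20×25×450) = 445.5 kN/bolt; interior L_c = 70 − 22 = 48, R_n = 540 kN/bolt. φR_n = 0.75 × (2×445.5 + 4×540) = 2288.3 kN.
Tension rupture (net): A_n = (204 − 2×24)×25 = 3900 mm² (U = 1.0, A_e = A_n). φR_n = 0.75 × 450 × 3900 = 1316.3 kN.
Tension yield (gross): A_g = 204×25 = 5100 mm². φR_n = 0.90 × 300 × 5100 = 1377.0 kN.
Block shear: shear path 2×[44+2×70] = 2×184 mm, A_gv = 9200, A_nv = 2×(184 − 2.5×24)×25 = 6200 mm²; tension across gage: (55 − 1×24)×25 = 775 mm². R_n = min(0.6×450×6200, 0.6×300×9200) + 1.0×450×775 = min(1674, 1656) + 348.75 = 2004.8 kN. φR_n = 0.75 × 2004.8 = 1503.6 kN.
Governing: min(663.0, 2288.3, 1316.3, 1377.0, 1503.6) = 663.0 kN → bolt shear.

663.0 kN (bolt shear governs)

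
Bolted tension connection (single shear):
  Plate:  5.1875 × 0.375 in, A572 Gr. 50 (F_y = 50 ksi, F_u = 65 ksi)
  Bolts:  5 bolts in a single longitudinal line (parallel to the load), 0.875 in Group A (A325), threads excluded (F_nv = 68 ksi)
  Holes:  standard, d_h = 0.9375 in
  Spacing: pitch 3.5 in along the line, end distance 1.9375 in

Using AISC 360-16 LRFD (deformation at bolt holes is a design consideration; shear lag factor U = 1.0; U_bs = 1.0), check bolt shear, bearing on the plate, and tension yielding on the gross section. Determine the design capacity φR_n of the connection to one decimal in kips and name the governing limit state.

Bolt shear: A_b = π(0.875)²/4 = 0.60132 in². φR_n = 0.75 × 68 × 0.60132 × 5 × 1 = 153.3 kips.
Bearing (0.375 in plate, F_u = 65 ksi): end bolts L_c = 1.9375 − 0.9375/2 = 1.46875, R_n = min(1.2×1.46875×0.375×65, 2.4×0.875×0.375×65) = 42.961 kips/bolt; interior L_c = 3.5 − 0.9375 = 2.5625, R_n = 51.188 kips/bolt. φR_n = 0.75 × (1×42.961 + 4×51.188) = 185.8 kips.
Tension yield (gross): A_g = 5.1875×0.375 = 1.9453 in². φR_n = 0.90 × 50 × 1.9453 = 87.5 kips.
Governing: min(153.3, 185.8, 87.5) = 87.5 kips → gross-section yield.

87.5 kips (gross-section yield governs)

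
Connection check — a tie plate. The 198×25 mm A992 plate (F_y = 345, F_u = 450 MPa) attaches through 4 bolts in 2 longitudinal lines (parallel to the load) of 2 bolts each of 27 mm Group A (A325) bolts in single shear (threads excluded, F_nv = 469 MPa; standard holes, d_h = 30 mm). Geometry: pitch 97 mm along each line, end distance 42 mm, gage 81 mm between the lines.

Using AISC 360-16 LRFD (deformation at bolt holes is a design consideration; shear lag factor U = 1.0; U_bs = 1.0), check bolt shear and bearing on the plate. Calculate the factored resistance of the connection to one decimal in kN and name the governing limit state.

Bolt shear: A_b = π(27)²/4 = 572.56 mm². φR_n = 0.75 × 469 × 572.56 × 4 × 1 = 805.6 kN.
Bearing (25 mm plate, F_u = 450 MPa): end bolts L_c = 42 − 30/2 = 27, R_n = min(1.2×27×25×450, 2.4×27×25×450) = 364.5 kN/bolt; interior L_c = 97 − 30 = 67, R_n = 729 kN/bolt. φR_n = 0.75 × (2×364.5 + 2×729) = 1640.3 kN.
Governing: min(805.6, 1640.3) = 805.6 kN → bolt shear.

805.6 kN (bolt shear governs)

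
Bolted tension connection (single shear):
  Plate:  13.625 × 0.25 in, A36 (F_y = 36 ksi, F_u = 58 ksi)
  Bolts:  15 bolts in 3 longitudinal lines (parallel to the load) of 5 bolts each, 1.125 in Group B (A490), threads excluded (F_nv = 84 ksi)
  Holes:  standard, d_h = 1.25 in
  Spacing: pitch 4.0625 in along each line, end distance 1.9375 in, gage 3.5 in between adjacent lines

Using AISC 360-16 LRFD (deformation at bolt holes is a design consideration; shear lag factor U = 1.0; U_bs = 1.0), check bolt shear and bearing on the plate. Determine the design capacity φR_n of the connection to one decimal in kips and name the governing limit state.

Bolt shear: A_b = π(1.125)²/4 = 0.99402 in². φR_n = 0.75 × 84 × 0.99402 × 15 × 1 = 939.3 kips.
Bearing (0.25 in plate, F_u = 58 ksi): end bolts L_c = 1.9375 − 1.25/2 = 1.3125, R_n = min(1.2×1.3125×0.25×58, 2.4×1.125×0.25×58) = 22.838 kips/bolt; interior L_c = 4.0625 − 1.25 = 2.8125, R_n = 39.15 kips/bolt. φR_n = 0.75 × (3×22.838 + 12×39.15) = 403.7 kips.
Governing: min(939.3, 403.7) = 403.7 kips → bearing.

403.7 kips (bearing governs)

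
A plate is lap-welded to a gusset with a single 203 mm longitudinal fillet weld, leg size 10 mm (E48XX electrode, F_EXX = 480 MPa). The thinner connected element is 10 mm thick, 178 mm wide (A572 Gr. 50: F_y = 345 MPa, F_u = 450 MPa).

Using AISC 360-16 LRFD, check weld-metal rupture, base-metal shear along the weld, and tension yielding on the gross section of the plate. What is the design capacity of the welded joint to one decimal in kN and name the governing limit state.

310.0 kN (weld metal governs)

Weld metal: throat = 0.707×10 = 7.07 mm, L = 203 mm. φR_n = 0.75 × 0.6 × 480 × 7.07 × 203 = 310.0 kN.
Base metal shear (10 mm plate): yield φR_n = 1.0×0.6×345×10×203 = 420.2 kN; rupture φR_n = 0.75×0.6×450×10×203 = 411.1 kN; take 411.1 kN (rupture).
Tension yield (gross): A_g = 178×10 = 1780 mm². φR_n = 0.90 × 345 × 1780 = 552.7 kN.
Governing: min(310.0, 411.1, 552.7) = 310.0 kN → weld metal.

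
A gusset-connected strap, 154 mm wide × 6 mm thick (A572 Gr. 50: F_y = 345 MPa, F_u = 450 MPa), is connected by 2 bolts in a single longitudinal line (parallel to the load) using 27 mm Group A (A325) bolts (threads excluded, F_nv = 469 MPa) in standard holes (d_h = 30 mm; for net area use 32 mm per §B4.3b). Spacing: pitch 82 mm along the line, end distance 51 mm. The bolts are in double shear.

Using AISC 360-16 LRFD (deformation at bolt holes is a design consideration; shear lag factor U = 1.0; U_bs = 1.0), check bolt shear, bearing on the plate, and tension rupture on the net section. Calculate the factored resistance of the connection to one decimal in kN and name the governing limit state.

Bolt shear: A_b = π(27)²/4 = 572.56 mm². φR_n = 0.75 × 469 × 572.56 × 2 × 2 = 805.6 kN.
Bearing (6 mm plate, F_u = 450 MPa): end bolts L_c = 51 − 30/2 = 36, R_n = min(1.2×36×6×450, 2.4×27×6×450) = 116.64 kN/bolt; interior L_c = 82 − 30 = 52, R_n = 168.48 kN/bolt. φR_n = 0.75 × (1×116.64 + 1×168.48) = 213.8 kN.
Tension rupture (net): A_n = (154 − 1×32)×6 = 732 mm² (U = 1.0, A_e = A_n). φR_n = 0.75 × 450 × 732 = 247.1 kN.
Governing: min(805.6, 213.8, 247.1) = 213.8 kN → bearing.

213.8 kN (bearing governs)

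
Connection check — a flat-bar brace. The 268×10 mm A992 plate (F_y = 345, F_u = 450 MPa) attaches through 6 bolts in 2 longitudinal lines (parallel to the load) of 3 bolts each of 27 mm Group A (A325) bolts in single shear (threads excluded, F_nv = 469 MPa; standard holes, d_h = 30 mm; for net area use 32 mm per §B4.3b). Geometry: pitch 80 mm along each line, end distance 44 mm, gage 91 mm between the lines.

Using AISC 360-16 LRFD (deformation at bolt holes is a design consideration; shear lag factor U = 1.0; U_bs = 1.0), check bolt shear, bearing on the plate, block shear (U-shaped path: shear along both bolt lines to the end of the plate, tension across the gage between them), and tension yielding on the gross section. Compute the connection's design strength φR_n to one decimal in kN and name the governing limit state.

Bolt shear: A_b = π(27)²/4 = 572.56 mm². φR_n = 0.75 × 469 × 572.56 × 6 × 1 = 1208.4 kN.
Bearing (10 mm plate, F_u = 450 MPa): end bolts L_c = 44 − 30/2 = 29, R_n = min(1.2×29×10×450, 2.4×27×10×450) = 156.6 kN/bolt; interior L_c = 80 − 30 = 50, R_n = 270 kN/bolt. φR_n = 0.75 × (2×156.6 + 4×270) = 1044.9 kN.
Block shear: shear path 2×[44+2×80] = 2×204 mm, A_gv = 4080, A_nv = 2×(204 − 2.5×32)×10 = 2480 mm²; tension across gage: (91 − 1×32)×10 = 590 mm². R_n = min(0.6×450×2480, 0.6×345×4080) + 1.0×450×590 = min(669.6, 844.56) + 265.5 = 935.1 kN. φR_n = 0.75 × 935.1 = 701.3 kN.
Tension yield (gross): A_g = 268×10 = 2680 mm². φR_n = 0.90 × 345 × 2680 = 832.1 kN.
Governing: min(1208.4, 1044.9, 701.3, 832.1) = 701.3 kN → block shear.

701.3 kN (block shear governs)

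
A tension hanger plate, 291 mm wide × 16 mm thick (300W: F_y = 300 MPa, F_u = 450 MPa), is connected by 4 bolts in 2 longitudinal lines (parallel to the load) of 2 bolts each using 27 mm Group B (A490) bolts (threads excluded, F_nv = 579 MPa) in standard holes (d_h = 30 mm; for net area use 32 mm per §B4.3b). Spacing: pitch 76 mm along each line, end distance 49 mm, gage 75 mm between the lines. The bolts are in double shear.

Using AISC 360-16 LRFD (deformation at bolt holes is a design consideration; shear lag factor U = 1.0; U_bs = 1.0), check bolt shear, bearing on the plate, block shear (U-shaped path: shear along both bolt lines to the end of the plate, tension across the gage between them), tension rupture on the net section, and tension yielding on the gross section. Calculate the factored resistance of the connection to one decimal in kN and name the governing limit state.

Bolt shear: A_b = π(27)²/4 = 572.56 mm². φR_n = 0.75 × 579 × 572.56 × 4 × 2 = 1989.1 kN.
Bearing (16 mm plate, F_u = 450 MPa): end bolts L_c = 49 − 30/2 = 34, R_n = min(1.2×34×16×450, 2.4×27×16×450) = 293.76 kN/bolt; interior L_c = 76 − 30 = 46, R_n = 397.44 kN/bolt. φR_n = 0.75 × (2×293.76 + 2×397.44) = 1036.8 kN.
Block shear: shear path 2×[49+1×76] = 2×125 mm, A_gv = 4000, A_nv = 2×(125 − 1.5×32)×16 = 2464 mm²; tension across gage: (75 − 1×32)×16 = 688 mm². R_n = min(0.6×450×2464, 0.6×300×4000) + 1.0×450×688 = min(665.28, 720) + 309.6 = 974.88 kN. φR_n = 0.75 × 974.88 = 731.2 kN.
Tension rupture (net): A_n = (291 − 2×32)×16 = 3632 mm² (U = 1.0, A_e = A_n). φR_n = 0.75 × 450 × 3632 = 1225.8 kN.
Tension yield (gross): A_g = 291×16 = 4656 mm². φR_n = 0.90 × 300 × 4656 = 1257.1 kN.
Governing: min(1989.1, 1036.8, 731.2, 1225.8, 1257.1) = 731.2 kN → block shear.

731.2 kN (block shear governs)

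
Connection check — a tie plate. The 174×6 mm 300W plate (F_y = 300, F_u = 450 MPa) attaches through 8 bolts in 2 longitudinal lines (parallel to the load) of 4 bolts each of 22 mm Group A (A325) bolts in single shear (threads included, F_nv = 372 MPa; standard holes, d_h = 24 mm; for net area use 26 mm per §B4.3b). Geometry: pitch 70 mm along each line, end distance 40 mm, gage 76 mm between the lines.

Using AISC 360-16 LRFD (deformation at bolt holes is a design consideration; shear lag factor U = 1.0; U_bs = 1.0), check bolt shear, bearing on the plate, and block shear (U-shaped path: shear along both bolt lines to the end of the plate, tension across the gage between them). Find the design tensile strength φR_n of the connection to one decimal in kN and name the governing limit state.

487.6 kN (block shear governs)

Bolt shear: A_b = π(22)²/4 = 380.13 mm². φR_n = 0.75 × 372 × 380.13 × 8 × 1 = 848.5 kN.
Bearing (6 mm plate, F_u = 450 MPa): end bolts L_c = 40 − 24/2 = 28, R_n = min(1.2×28×6×450, 2.4×22×6×450) = 90.72 kN/bolt; interior L_c = 70 − 24 = 46, R_n = 142.56 kN/bolt. φR_n = 0.75 × (2×90.72 + 6×142.56) = 777.6 kN.
Block shear: shear path 2×[40+3×70] = 2×250 mm, A_gv = 3000, A_nv = 2×(250 − 3.5×26)×6 = 1908 mm²; tension across gage: (76 − 1×26)×6 = 300 mm². R_n = min(0.6×450×1908, 0.6×300×3000) + 1.0×450×300 = min(515.16, 540) + 135 = 650.16 kN. φR_n = 0.75 × 650.16 = 487.6 kN.
Governing: min(848.5, 777.6, 487.6) = 487.6 kN → block shear.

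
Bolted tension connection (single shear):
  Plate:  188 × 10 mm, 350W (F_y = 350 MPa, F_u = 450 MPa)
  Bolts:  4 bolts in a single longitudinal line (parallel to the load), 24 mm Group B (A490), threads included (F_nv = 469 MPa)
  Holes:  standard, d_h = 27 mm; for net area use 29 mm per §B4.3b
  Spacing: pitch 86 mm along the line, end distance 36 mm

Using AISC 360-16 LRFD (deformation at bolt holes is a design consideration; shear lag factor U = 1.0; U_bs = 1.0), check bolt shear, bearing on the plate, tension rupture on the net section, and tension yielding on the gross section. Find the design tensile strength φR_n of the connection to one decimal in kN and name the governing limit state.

Bolt shear: A_b = π(24)²/4 = 452.39 mm². φR_n = 0.75 × 469 × 452.39 × 4 × 1 = 636.5 kN.
Bearing (10 mm plate, F_u = 450 MPa): end bolts L_c = 36 − 27/2 = 22.5, R_n = min(1.2×22.5×10×450, 2.4×24×10×450) = 121.5 kN/bolt; interior L_c = 86 − 27 = 59, R_n = 259.2 kN/bolt. φR_n = 0.75 × (1×121.5 + 3×259.2) = 674.3 kN.
Tension rupture (net): A_n = (188 − 1×29)×10 = 1590 mm² (U = 1.0, A_e = A_n). φR_n = 0.75 × 450 × 1590 = 536.6 kN.
Tension yield (gross): A_g = 188×10 = 1880 mm². φR_n = 0.90 × 350 × 1880 = 592.2 kN.
Governing: min(636.5, 674.3, 536.6, 592.2) = 536.6 kN → net-section rupture.

536.6 kN (net-section rupture governs)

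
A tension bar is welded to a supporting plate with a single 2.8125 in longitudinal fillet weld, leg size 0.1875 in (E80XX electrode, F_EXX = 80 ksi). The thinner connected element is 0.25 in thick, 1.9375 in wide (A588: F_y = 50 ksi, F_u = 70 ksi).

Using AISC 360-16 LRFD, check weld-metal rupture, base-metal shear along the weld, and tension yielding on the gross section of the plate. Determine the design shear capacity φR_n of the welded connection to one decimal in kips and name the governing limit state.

13.4 kips (weld metal governs)

Weld metal: throat = 0.707×0.1875 = 0.13256 in, L = 2.8125 in. φR_n = 0.75 × 0.6 × 80 × 0.13256 × 2.8125 = 13.4 kips.
Base metal shear (0.25 in plate): yield φR_n = 1.0×0.6×50×0.25×2.8125 = 21.1 kips; rupture φR_n = 0.75×0.6×70×0.25×2.8125 = 22.1 kips; take 21.1 kips (yield).
Tension yield (gross): A_g = 1.9375×0.25 = 0.48438 in². φR_n = 0.90 × 50 × 0.48438 = 21.8 kips.
Governing: min(13.4, 21.1, 21.8) = 13.4 kips → weld metal.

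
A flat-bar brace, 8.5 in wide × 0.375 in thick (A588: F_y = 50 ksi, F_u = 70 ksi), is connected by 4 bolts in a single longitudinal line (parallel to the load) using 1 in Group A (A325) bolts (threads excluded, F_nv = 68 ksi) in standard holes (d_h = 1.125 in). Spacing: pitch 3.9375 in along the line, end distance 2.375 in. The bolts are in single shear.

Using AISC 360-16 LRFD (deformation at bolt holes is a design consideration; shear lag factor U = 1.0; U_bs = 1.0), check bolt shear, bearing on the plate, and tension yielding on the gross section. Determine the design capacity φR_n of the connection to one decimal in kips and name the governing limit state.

Bolt shear: A_b = π(1)²/4 = 0.7854 in². φR_n = 0.75 × 68 × 0.7854 × 4 × 1 = 160.2 kips.
Bearing (0.375 in plate, F_u = 70 ksi): end bolts L_c = 2.375 − 1.125/2 = 1.8125, R_n = min(1.2×1.8125×0.375×70, 2.4×1×0.375×70) = 57.094 kips/bolt; interior L_c = 3.9375 − 1.125 = 2.8125, R_n = 63 kips/bolt. φR_n = 0.75 × (1×57.094 + 3×63) = 184.6 kips.
Tension yield (gross): A_g = 8.5×0.375 = 3.1875 in². φR_n = 0.90 × 50 × 3.1875 = 143.4 kips.
Governing: min(160.2, 184.6, 143.4) = 143.4 kips → gross-section yield.

143.4 kips (gross-section yield governs)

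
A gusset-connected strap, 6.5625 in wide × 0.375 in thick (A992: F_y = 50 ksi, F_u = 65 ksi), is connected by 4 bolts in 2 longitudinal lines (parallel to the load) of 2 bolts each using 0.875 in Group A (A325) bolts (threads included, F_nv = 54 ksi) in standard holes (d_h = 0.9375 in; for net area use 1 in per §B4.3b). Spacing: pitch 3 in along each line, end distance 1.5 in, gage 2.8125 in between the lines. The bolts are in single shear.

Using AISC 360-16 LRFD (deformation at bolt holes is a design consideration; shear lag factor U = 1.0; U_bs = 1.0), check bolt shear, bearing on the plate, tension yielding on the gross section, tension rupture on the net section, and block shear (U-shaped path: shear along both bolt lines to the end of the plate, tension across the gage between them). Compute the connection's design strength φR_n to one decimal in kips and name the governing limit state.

83.4 kips (net-section rupture governs)

Bolt shear: A_b = π(0.875)²/4 = 0.60132 in². φR_n = 0.75 × 54 × 0.60132 × 4 × 1 = 97.4 kips.
Bearing (0.375 in plate, F_u = 65 ksi): end bolts L_c = 1.5 − 0.9375/2 = 1.03125, R_n = min(1.2×1.03125×0.375×65, 2.4×0.875×0.375×65) = 30.164 kips/bolt; interior L_c = 3 − 0.9375 = 2.0625, R_n = 51.188 kips/bolt. φR_n = 0.75 × (2×30.164 + 2×51.188) = 122.0 kips.
Tension yield (gross): A_g = 6.5625×0.375 = 2.4609 in². φR_n = 0.90 × 50 × 2.4609 = 110.7 kips.
Tension rupture (net): A_n = (6.5625 − 2×1)×0.375 = 1.7109 in² (U = 1.0, A_e = A_n). φR_n = 0.75 × 65 × 1.7109 = 83.4 kips.
Block shear: shear path 2×[1.5+1×3] = 2×4.5 in, A_gv = 3.375, A_nv = 2×(4.5 − 1.5×1)×0.375 = 2.25 in²; tension across gage: (2.8125 − 1×1)×0.375 = 0.67969 in². R_n = min(0.6×65×2.25, 0.6×50×3.375) + 1.0×65×0.67969 = min(87.75, 101.25) + 44.18 = 131.93 kips. φR_n = 0.75 × 131.93 = 98.9 kips.
Governing: min(97.4, 122.0, 110.7, 83.4, 98.9) = 83.4 kips → net-section rupture.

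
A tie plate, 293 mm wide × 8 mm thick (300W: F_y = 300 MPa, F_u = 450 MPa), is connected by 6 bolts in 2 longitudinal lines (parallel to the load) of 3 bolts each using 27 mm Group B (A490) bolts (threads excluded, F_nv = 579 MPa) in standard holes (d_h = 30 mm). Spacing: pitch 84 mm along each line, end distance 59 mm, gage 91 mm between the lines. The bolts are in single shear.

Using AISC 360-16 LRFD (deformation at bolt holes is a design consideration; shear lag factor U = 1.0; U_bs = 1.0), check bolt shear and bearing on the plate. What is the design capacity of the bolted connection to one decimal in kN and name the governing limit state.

Bolt shear: A_b = π(27)²/4 = 572.56 mm². φR_n = 0.75 × 579 × 572.56 × 6 × 1 = 1491.8 kN.
Bearing (8 mm plate, F_u = 450 MPa): end bolts L_c = 59 − 30/2 = 44, R_n = min(1.2×44×8×450, 2.4×27×8×450) = 190.08 kN/bolt; interior L_c = 84 − 30 = 54, R_n = 233.28 kN/bolt. φR_n = 0.75 × (2×190.08 + 4×233.28) = 985.0 kN.
Governing: min(1491.8, 985.0) = 985.0 kN → bearing.

985.0 kN (bearing governs)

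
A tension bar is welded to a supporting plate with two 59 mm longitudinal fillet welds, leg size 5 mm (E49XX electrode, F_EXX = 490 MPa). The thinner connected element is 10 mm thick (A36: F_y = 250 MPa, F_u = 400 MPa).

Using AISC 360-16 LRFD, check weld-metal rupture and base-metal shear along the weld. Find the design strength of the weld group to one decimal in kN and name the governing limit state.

Weld metal: throat = 0.707×5 = 3.535 mm, L = 2×59 = 118 mm. φR_n = 0.75 × 0.6 × 490 × 3.535 × 118 = 92.0 kN.
Base metal shear (10 mm plate): yield φR_n = 1.0×0.6×250×10×118 = 177.0 kN; rupture φR_n = 0.75×0.6×400×10×118 = 212.4 kN; take 177.0 kN (yield).
Governing: min(92.0, 177.0) = 92.0 kN → weld metal.

92.0 kN (weld metal governs)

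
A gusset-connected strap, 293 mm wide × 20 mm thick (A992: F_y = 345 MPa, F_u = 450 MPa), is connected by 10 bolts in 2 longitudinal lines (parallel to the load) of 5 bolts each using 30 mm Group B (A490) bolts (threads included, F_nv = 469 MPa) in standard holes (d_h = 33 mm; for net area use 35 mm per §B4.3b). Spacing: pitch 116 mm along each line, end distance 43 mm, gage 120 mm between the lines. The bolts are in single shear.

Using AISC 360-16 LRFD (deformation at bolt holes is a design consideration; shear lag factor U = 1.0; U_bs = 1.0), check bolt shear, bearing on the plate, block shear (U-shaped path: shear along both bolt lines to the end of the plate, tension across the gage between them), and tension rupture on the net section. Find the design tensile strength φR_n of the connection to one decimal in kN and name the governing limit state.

1505.3 kN (net-section rupture governs)

Bolt shear: A_b = π(30)²/4 = 706.86 mm². φR_n = 0.75 × 469 × 706.86 × 10 × 1 = 2486.4 kN.
Bearing (20 mm plate, F_u = 450 MPa): end bolts L_c = 43 − 33/2 = 26.5, R_n = min(1.2×26.5×20×450, 2.4×30×20×450) = 286.2 kN/bolt; interior L_c = 116 − 33 = 83, R_n = 648 kN/bolt. φR_n = 0.75 × (2×286.2 + 8×648) = 4317.3 kN.
Block shear: shear path 2×[43+4×116] = 2×507 mm, A_gv = 20280, A_nv = 2×(507 − 4.5×35)×20 = 13980 mm²; tension across gage: (120 − 1×35)×20 = 1700 mm². R_n = min(0.6×450×13980, 0.6×345×20280) + 1.0×450×1700 = min(3774.6, 4198) + 765 = 4539.6 kN. φR_n = 0.75 × 4539.6 = 3404.7 kN.
Tension rupture (net): A_n = (293 − 2×35)×20 = 4460 mm² (U = 1.0, A_e = A_n). φR_n = 0.75 × 450 × 4460 = 1505.3 kN.
Governing: min(2486.4, 4317.3, 3404.7, 1505.3) = 1505.3 kN → net-section rupture.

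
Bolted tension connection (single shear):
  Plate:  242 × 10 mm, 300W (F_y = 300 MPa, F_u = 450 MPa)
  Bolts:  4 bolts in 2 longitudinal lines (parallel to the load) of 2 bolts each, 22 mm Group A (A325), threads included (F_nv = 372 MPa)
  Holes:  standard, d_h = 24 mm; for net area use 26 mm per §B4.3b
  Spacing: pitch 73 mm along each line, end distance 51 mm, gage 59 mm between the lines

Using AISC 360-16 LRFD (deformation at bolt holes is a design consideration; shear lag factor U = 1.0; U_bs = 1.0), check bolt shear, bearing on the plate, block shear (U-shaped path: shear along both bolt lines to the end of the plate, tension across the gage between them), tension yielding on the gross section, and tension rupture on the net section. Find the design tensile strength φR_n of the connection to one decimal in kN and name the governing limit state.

Bolt shear: A_b = π(22)²/4 = 380.13 mm². φR_n = 0.75 × 372 × 380.13 × 4 × 1 = 424.2 kN.
Bearing (10 mm plate, F_u = 450 MPa): end bolts L_c = 51 − 24/2 = 39, R_n = min(1.2×39×10×450, 2.4×22×10×450) = 210.6 kN/bolt; interior L_c = 73 − 24 = 49, R_n = 237.6 kN/bolt. φR_n = 0.75 × (2×210.6 + 2×237.6) = 672.3 kN.
Block shear: shear path 2×[51+1×73] = 2×124 mm, A_gv = 2480, A_nv = 2×(124 − 1.5×26)×10 = 1700 mm²; tension across gage: (59 − 1×26)×10 = 330 mm². R_n = min(0.6×450×1700, 0.6×300×2480) + 1.0×450×330 = min(459, 446.4) + 148.5 = 594.9 kN. φR_n = 0.75 × 594.9 = 446.2 kN.
Tension yield (gross): A_g = 242×10 = 2420 mm². φR_n = 0.90 × 300 × 2420 = 653.4 kN.
Tension rupture (net): A_n = (242 − 2×26)×10 = 1900 mm² (U = 1.0, A_e = A_n). φR_n = 0.75 × 450 × 1900 = 641.3 kN.
Governing: min(424.2, 672.3, 446.2, 653.4, 641.3) = 424.2 kN → bolt shear.

424.2 kN (bolt shear governs)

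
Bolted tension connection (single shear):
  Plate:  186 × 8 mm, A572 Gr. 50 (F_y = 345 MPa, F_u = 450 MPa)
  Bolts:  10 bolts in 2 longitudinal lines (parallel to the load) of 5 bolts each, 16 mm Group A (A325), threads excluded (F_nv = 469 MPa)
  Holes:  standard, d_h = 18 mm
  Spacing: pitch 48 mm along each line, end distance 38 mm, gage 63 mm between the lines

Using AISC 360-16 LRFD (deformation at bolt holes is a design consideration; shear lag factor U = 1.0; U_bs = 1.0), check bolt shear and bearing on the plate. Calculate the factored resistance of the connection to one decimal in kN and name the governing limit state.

Bolt shear: A_b = π(16)²/4 = 201.06 mm². φR_n = 0.75 × 469 × 201.06 × 10 × 1 = 707.2 kN.
Bearing (8 mm plate, F_u = 450 MPa): end bolts L_c = 38 − 18/2 = 29, R_n = min(1.2×29×8×450, 2.4×16×8×450) = 125.28 kN/bolt; interior L_c = 48 − 18 = 30, R_n = 129.6 kN/bolt. φR_n = 0.75 × (2×125.28 + 8×129.6) = 965.5 kN.
Governing: min(707.2, 965.5) = 707.2 kN → bolt shear.

707.2 kN (bolt shear governs)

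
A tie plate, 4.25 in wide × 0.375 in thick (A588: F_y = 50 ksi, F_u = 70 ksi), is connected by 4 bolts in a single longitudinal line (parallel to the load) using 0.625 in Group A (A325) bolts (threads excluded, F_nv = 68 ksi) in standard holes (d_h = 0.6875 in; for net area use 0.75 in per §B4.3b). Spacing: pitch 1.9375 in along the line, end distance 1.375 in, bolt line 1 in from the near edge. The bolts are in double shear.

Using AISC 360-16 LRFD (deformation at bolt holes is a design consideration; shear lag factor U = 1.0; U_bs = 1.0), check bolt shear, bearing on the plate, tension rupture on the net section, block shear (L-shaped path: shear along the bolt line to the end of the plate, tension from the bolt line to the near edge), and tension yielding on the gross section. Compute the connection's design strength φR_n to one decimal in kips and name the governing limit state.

66.2 kips (block shear governs)

Bolt shear: A_b = π(0.625)²/4 = 0.3068 in². φR_n = 0.75 × 68 × 0.3068 × 4 × 2 = 125.2 kips.
Bearing (0.375 in plate, F_u = 70 ksi): end bolts L_c = 1.375 − 0.6875/2 = 1.03125, R_n = min(1.2×1.03125×0.375×70, 2.4×0.625×0.375×70) = 32.484 kips/bolt; interior L_c = 1.9375 − 0.6875 = 1.25, R_n = 39.375 kips/bolt. φR_n = 0.75 × (1×32.484 + 3×39.375) = 113.0 kips.
Tension rupture (net): A_n = (4.25 − 1×0.75)×0.375 = 1.3125 in² (U = 1.0, A_e = A_n). φR_n = 0.75 × 70 × 1.3125 = 68.9 kips.
Block shear: shear path 1×[1.375+3×1.9375] = 1×7.1875 in, A_gv = 2.6953, A_nv = 1×(7.1875 − 3.5×0.75)×0.375 = 1.7109 in²; tension to near edge: (1 − 0.5×0.75)×0.375 = 0.23438 in². R_n = min(0.6×70×1.7109, 0.6×50×2.6953) + 1.0×70×0.23438 = min(71.858, 80.859) + 16.407 = 88.265 kips. φR_n = 0.75 × 88.265 = 66.2 kips.
Tension yield (gross): A_g = 4.25×0.375 = 1.5938 in². φR_n = 0.90 × 50 × 1.5938 = 71.7 kips.
Governing: min(125.2, 113.0, 68.9, 66.2, 71.7) = 66.2 kips → block shear.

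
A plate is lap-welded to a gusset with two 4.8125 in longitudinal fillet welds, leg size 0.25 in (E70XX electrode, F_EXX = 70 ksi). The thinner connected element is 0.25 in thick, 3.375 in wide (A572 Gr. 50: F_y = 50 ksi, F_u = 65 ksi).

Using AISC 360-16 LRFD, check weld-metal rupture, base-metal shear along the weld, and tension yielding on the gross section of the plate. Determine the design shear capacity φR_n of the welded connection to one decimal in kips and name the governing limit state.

Weld metal: throat = 0.707×0.25 = 0.17675 in, L = 2×4.8125 = 9.625 in. φR_n = 0.75 × 0.6 × 70 × 0.17675 × 9.625 = 53.6 kips.
Base metal shear (0.25 in plate): yield φR_n = 1.0×0.6×50×0.25×9.625 = 72.2 kips; rupture φR_n = 0.75×0.6×65×0.25×9.625 = 70.4 kips; take 70.4 kips (rupture).
Tension yield (gross): A_g = 3.375×0.25 = 0.84375 in². φR_n = 0.90 × 50 × 0.84375 = 38.0 kips.
Governing: min(53.6, 70.4, 38.0) = 38.0 kips → gross-section yield.

38.0 kips (gross-section yield governs)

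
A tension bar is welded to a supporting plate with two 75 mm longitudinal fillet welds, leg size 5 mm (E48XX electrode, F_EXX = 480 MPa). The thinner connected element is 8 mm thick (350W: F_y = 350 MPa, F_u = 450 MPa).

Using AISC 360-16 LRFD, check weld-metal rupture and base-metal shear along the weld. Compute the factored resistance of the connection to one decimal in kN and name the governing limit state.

Weld metal: throat = 0.707×5 = 3.535 mm, L = 2×75 = 150 mm. φR_n = 0.75 × 0.6 × 480 × 3.535 × 150 = 114.5 kN.
Base metal shear (8 mm plate): yield φR_n = 1.0×0.6×350×8×150 = 252.0 kN; rupture φR_n = 0.75×0.6×450×8×150 = 243.0 kN; take 243.0 kN (rupture).
Governing: min(114.5, 243.0) = 114.5 kN → weld metal.

114.5 kN (weld metal governs)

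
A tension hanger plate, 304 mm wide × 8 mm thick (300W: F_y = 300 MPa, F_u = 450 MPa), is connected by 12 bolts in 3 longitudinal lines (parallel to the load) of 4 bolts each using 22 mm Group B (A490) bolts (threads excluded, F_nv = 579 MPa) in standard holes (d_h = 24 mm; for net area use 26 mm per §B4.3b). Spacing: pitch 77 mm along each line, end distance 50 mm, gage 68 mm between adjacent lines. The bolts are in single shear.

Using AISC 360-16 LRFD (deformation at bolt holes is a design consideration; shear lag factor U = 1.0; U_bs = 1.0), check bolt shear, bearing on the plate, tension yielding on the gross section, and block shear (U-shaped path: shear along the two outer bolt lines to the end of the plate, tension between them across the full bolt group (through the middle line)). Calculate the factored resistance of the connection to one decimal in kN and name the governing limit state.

Bolt shear: A_b = π(22)²/4 = 380.13 mm². φR_n = 0.75 × 579 × 380.13 × 12 × 1 = 1980.9 kN.
Bearing (8 mm plate, F_u = 450 MPa): end bolts L_c = 50 − 24/2 = 38, R_n = min(1.2×38×8×450, 2.4×22×8×450) = 164.16 kN/bolt; interior L_c = 77 − 24 = 53, R_n = 190.08 kN/bolt. φR_n = 0.75 × (3×164.16 + 9×190.08) = 1652.4 kN.
Tension yield (gross): A_g = 304×8 = 2432 mm². φR_n = 0.90 × 300 × 2432 = 656.6 kN.
Block shear: shear path 2×[50+3×77] = 2×281 mm, A_gv = 4496, A_nv = 2×(281 − 3.5×26)×8 = 3040 mm²; tension across gage: (136 − 2×26)×8 = 672 mm². R_n = min(0.6×450×3040, 0.6×300×4496) + 1.0×450×672 = min(820.8, 809.28) + 302.4 = 1111.7 kN. φR_n = 0.75 × 1111.7 = 833.8 kN.
Governing: min(1980.9, 1652.4, 656.6, 833.8) = 656.6 kN → gross-section yield.

656.6 kN (gross-section yield governs)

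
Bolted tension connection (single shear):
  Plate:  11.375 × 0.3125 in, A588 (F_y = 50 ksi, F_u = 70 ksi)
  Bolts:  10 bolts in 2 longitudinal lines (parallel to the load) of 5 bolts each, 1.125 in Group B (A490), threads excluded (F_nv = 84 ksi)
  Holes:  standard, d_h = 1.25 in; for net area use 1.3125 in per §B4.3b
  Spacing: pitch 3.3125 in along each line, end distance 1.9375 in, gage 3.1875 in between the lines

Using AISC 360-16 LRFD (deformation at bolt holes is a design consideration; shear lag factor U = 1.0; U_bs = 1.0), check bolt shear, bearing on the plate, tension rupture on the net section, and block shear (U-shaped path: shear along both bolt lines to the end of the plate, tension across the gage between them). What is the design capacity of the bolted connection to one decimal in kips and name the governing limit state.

143.6 kips (net-section rupture governs)

Bolt shear: A_b = π(1.125)²/4 = 0.99402 in². φR_n = 0.75 × 84 × 0.99402 × 10 × 1 = 626.2 kips.
Bearing (0.3125 in plate, F_u = 70 ksi): end bolts L_c = 1.9375 − 1.25/2 = 1.3125, R_n = min(1.2×1.3125×0.3125×70, 2.4×1.125×0.3125×70) = 34.453 kips/bolt; interior L_c = 3.3125 − 1.25 = 2.0625, R_n = 54.141 kips/bolt. φR_n = 0.75 × (2×34.453 + 8×54.141) = 376.5 kips.
Tension rupture (net): A_n = (11.375 − 2×1.3125)×0.3125 = 2.7344 in² (U = 1.0, A_e = A_n). φR_n = 0.75 × 70 × 2.7344 = 143.6 kips.
Block shear: shear path 2×[1.9375+4×3.3125] = 2×15.1875 in, A_gv = 9.4922, A_nv = 2×(15.1875 − 4.5×1.3125)×0.3125 = 5.8008 in²; tension across gage: (3.1875 − 1×1.3125)×0.3125 = 0.58594 in². R_n = min(0.6×70×5.8008, 0.6×50×9.4922) + 1.0×70×0.58594 = min(243.63, 284.77) + 41.016 = 284.65 kips. φR_n = 0.75 × 284.65 = 213.5 kips.
Governing: min(626.2, 376.5, 143.6, 213.5) = 143.6 kips → net-section rupture.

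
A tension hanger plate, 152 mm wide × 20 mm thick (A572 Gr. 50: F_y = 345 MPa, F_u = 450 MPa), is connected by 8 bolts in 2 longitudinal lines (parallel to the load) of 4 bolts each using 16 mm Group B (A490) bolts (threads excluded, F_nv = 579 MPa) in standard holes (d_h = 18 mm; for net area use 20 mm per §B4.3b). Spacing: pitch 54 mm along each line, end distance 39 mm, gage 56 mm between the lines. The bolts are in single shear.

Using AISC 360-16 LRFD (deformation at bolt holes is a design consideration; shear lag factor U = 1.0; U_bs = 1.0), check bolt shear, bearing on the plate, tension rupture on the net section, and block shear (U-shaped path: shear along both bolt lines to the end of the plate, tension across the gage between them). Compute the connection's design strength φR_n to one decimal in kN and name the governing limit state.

698.5 kN (bolt shear governs)

Bolt shear: A_b = π(16)²/4 = 201.06 mm². φR_n = 0.75 × 579 × 201.06 × 8 × 1 = 698.5 kN.
Bearing (20 mm plate, F_u = 450 MPa): end bolts L_c = 39 − 18/2 = 30, R_n = min(1.2×30×20×450, 2.4×16×20×450) = 324 kN/bolt; interior L_c = 54 − 18 = 36, R_n = 345.6 kN/bolt. φR_n = 0.75 × (2×324 + 6×345.6) = 2041.2 kN.
Tension rupture (net): A_n = (152 − 2×20)×20 = 2240 mm² (U = 1.0, A_e = A_n). φR_n = 0.75 × 450 × 2240 = 756.0 kN.
Block shear: shear path 2×[39+3×54] = 2×201 mm, A_gv = 8040, A_nv = 2×(201 − 3.5×20)×20 = 5240 mm²; tension across gage: (56 − 1×20)×20 = 720 mm². R_n = min(0.6×450×5240, 0.6×345×8040) + 1.0×450×720 = min(1414.8, 1664.3) + 324 = 1738.8 kN. φR_n = 0.75 × 1738.8 = 1304.1 kN.
Governing: min(698.5, 2041.2, 756.0, 1304.1) = 698.5 kN → bolt shear.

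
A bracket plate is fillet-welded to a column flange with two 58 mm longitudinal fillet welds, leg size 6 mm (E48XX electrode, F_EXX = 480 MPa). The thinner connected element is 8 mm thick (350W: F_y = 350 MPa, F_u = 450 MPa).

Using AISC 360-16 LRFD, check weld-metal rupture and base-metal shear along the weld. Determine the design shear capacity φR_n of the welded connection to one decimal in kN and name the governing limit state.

Weld metal: throat = 0.707×6 = 4.242 mm, L = 2×58 = 116 mm. φR_n = 0.75 × 0.6 × 480 × 4.242 × 116 = 106.3 kN.
Base metal shear (8 mm plate): yield φR_n = 1.0×0.6×350×8×116 = 194.9 kN; rupture φR_n = 0.75×0.6×450×8×116 = 187.9 kN; take 187.9 kN (rupture).
Governing: min(106.3, 187.9) = 106.3 kN → weld metal.

106.3 kN (weld metal governs)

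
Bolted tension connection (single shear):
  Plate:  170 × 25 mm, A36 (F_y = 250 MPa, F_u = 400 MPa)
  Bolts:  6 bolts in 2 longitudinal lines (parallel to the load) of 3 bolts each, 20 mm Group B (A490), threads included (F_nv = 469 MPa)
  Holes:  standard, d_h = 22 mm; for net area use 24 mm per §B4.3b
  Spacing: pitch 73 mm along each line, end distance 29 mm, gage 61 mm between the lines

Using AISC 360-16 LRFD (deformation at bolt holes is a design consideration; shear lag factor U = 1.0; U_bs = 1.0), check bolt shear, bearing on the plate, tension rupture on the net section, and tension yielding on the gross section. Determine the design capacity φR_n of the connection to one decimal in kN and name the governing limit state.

663.0 kN (bolt shear governs)

Bolt shear: A_b = π(20)²/4 = 314.16 mm². φR_n = 0.75 × 469 × 314.16 × 6 × 1 = 663.0 kN.
Bearing (25 mm plate, F_u = 400 MPa): end bolts L_c = 29 − 22/2 = 18, R_n = min(1.2×18×25×400, 2.4×20×25×400) = 216 kN/bolt; interior L_c = 73 − 22 = 51, R_n = 480 kN/bolt. φR_n = 0.75 × (2×216 + 4×480) = 1764.0 kN.
Tension rupture (net): A_n = (170 − 2×24)×25 = 3050 mm² (U = 1.0, A_e = A_n). φR_n = 0.75 × 400 × 3050 = 915.0 kN.
Tension yield (gross): A_g = 170×25 = 4250 mm². φR_n = 0.90 × 250 × 4250 = 956.3 kN.
Governing: min(663.0, 1764.0, 915.0, 956.3) = 663.0 kN → bolt shear.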